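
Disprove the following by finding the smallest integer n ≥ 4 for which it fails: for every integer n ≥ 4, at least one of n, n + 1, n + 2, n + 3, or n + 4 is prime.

The first 20 eligible values, up to n = 23, all satisfy the conclusion.
n = 24: 24 = 2 × 12; 25 = 5 × 5; 26 = 2 × 13; 27 = 3 × 9; 28 = 2 × 14 — all composite.
So n = 24 is the smallest counterexample.

n = 24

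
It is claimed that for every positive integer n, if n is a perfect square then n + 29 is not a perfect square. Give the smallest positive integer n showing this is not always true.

Check each positive integer n in order until n is a perfect square but n + 29 is a perfect square.
For n = 1, 4, 9, 16, …, 121, 144, 169 the conclusion holds.
n = 196: 196 = 14² and 196 + 29 = 225 = 15².
So n = 196 is the smallest counterexample.

n = 196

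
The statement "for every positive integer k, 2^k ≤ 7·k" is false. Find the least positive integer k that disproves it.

k = 6

A counterexample is any positive integer k such that 2^k > 7·k; we check each in order.
The first 5 eligible values, up to k = 5, all satisfy the conclusion.
k = 6: 2^k = 64 and 7·k = 42, so 64 > 42.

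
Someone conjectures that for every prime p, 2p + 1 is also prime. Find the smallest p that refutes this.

For p = 2, 3, 5 the conclusion holds.
p = 7: 2p + 1 = 15 = 3 × 5, not prime.
Thus p = 7 disproves the claim, and no smaller p works.

p = 7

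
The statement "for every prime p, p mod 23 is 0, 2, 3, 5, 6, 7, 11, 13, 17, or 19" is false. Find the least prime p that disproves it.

A counterexample is any prime p such that the claim fails; we check each in order.
For p = 2, 3, 5, 7, 11, 13, 17, 19, 23, 29 the conclusion holds.
p = 31: 31 mod 23 = 8 — not in {0, 2, 3, 5, 6, 7, 11, 13, 17, 19}.

p = 31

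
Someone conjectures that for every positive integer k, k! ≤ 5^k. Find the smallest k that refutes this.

k = 12

A counterexample is any positive integer k such that k! > 5^k; we check each in order.
For k = 1, 2, 3, 4, …, 9, 10, 11 the conclusion holds.
k = 12: k! = 479001600 and 5^k = 244140625, so 479001600 > 244140625.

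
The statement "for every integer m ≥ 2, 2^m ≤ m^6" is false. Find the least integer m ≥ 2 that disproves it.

m = 30

Check each integer m ≥ 2 in order until 2^m > m^6.
The first 28 eligible values, up to m = 29, all satisfy the conclusion.
m = 30: 2^m = 1073741824 and m^6 = 729000000, so 1073741824 > 729000000.
Thus m = 30 disproves the claim, and no smaller m works.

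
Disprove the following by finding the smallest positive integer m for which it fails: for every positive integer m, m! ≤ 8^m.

For m = 1, 2, 3, 4, …, 17, 18, 19 the conclusion holds.
m = 20: m! = 2432902008176640000 and 8^m = 1152921504606846976, so 2432902008176640000 > 1152921504606846976.

m = 20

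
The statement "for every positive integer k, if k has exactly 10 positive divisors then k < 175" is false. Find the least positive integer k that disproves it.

k = 176

A counterexample is any positive integer k such that k has exactly 10 positive divisors but the claim fails; we check each in order.
The first 4 eligible values, up to k = 162, all satisfy the conclusion.
k = 176: τ(176) = 10; 176 ≥ 175.
Thus k = 176 disproves the claim, and no smaller k works.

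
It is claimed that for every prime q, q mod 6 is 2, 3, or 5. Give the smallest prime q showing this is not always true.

q = 7

A counterexample is any prime q such that the claim fails; we check each in order.
q = 2: 2 mod 6 = 2.
q = 3: 3 mod 6 = 3.
q = 5: 5 mod 6 = 5.
q = 7: 7 mod 6 = 1 — not in {2, 3, 5}.
Hence q = 7 is a counterexample.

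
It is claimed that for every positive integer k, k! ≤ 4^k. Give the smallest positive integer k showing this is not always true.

k = 1: k! = 1 and 4^k = 4, so 1 ≤ 4.
k = 2: k! = 2 and 4^k = 16, so 2 ≤ 16.
k = 3: k! = 6 and 4^k = 64, so 6 ≤ 64.
k = 4: k! = 24 and 4^k = 256, so 24 ≤ 256.
k = 5: k! = 120 and 4^k = 1024, so 120 ≤ 1024.
k = 6: k! = 720 and 4^k = 4096, so 720 ≤ 4096.
k = 7: k! = 5040 and 4^k = 16384, so 5040 ≤ 16384.
k = 8: k! = 40320 and 4^k = 65536, so 40320 ≤ 65536.
k = 9: k! = 362880 and 4^k = 262144, so 362880 > 262144.

k = 9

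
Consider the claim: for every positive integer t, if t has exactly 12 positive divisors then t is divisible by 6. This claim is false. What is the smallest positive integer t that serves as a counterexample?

t = 140

Check each positive integer t in order until t has exactly 12 positive divisors but t is not divisible by 6.
t = 60: τ(60) = 12; 60 mod 6 = 0.
t = 72: τ(72) = 12; 72 mod 6 = 0.
t = 84: τ(84) = 12; 84 mod 6 = 0.
t = 90: τ(90) = 12; 90 mod 6 = 0.
t = 96: τ(96) = 12; 96 mod 6 = 0.
t = 108: τ(108) = 12; 108 mod 6 = 0.
t = 126: τ(126) = 12; 126 mod 6 = 0.
t = 132: τ(132) = 12; 132 mod 6 = 0.
t = 140: τ(140) = 12; 140 mod 6 = 2.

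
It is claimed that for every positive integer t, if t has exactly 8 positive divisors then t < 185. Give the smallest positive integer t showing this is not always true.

t = 186

The first 27 eligible values, up to t = 184, all satisfy the conclusion.
t = 186: τ(186) = 8; 186 ≥ 185.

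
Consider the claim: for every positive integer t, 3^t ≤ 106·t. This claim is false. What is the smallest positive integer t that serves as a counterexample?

A counterexample is any positive integer t such that 3^t > 106·t; we check each in order.
t = 1: 3^t = 3 and 106·t = 106, so 3 ≤ 106.
t = 2: 3^t = 9 and 106·t = 212, so 9 ≤ 212.
t = 3: 3^t = 27 and 106·t = 318, so 27 ≤ 318.
t = 4: 3^t = 81 and 106·t = 424, so 81 ≤ 424.
t = 5: 3^t = 243 and 106·t = 530, so 243 ≤ 530.
t = 6: 3^t = 729 and 106·t = 636, so 729 > 636.

t = 6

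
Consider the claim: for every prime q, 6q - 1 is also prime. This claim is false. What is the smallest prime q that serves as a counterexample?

q = 11

A counterexample is any prime q such that 6q - 1 is not prime; we check each in order.
The first 4 eligible values, up to q = 7, all satisfy the conclusion.
q = 11: 6q - 1 = 65 = 5 × 13, not prime.
Thus q = 11 disproves the claim, and no smaller q works.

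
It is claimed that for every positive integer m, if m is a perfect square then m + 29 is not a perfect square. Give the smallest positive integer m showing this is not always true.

A counterexample is any positive integer m such that m is a perfect square but m + 29 is a perfect square; we check each in order.
For m = 1, 4, 9, 16, …, 121, 144, 169 the conclusion holds.
m = 196: 196 = 14² and 196 + 29 = 225 = 15².
So m = 196 is the smallest counterexample.

m = 196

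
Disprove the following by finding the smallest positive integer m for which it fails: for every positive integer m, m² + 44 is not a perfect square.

We need the least positive integer m for which m² + 44 is a perfect square.
For m = 1, 2, 3, 4, 5, 6, 7, 8, 9 the conclusion holds.
m = 10: 10² + 44 = 144 = 12², a perfect square.
So m = 10 is the smallest counterexample.

m = 10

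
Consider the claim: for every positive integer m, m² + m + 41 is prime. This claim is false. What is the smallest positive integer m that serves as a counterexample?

m = 40

Check each positive integer m in order until m² + m + 41 is not prime.
For m = 1, 2, 3, 4, …, 37, 38, 39 the conclusion holds.
m = 40: m² + m + 41 = 1681 = 41 × 41, composite.
Thus m = 40 disproves the claim, and no smaller m works.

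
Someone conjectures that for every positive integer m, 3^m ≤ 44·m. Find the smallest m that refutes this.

m = 1: 3^m = 3 and 44·m = 44, so 3 ≤ 44.
m = 2: 3^m = 9 and 44·m = 88, so 9 ≤ 88.
m = 3: 3^m = 27 and 44·m = 132, so 27 ≤ 132.
m = 4: 3^m = 81 and 44·m = 176, so 81 ≤ 176.
m = 5: 3^m = 243 and 44·m = 220, so 243 > 220.
Hence m = 5 is a counterexample.

m = 5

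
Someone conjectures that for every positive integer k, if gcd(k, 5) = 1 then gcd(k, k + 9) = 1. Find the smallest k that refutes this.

k = 3

A counterexample is any positive integer k such that gcd(k, 5) = 1 but gcd(k, k + 9) > 1; we check each in order.
For k = 1, 2 the conclusion holds.
k = 3: gcd(3, 12) = 3.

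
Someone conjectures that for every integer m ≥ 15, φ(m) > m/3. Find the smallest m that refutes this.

m = 18

A counterexample is any integer m ≥ 15 such that the claim fails; we check each in order.
For m = 15, 16, 17 the conclusion holds.
m = 18: φ(18) = 6 and 18/3 = 6, so φ(18) ≤ 18/3.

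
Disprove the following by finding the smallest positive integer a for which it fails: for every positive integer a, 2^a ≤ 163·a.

a = 11

Check each positive integer a in order until 2^a > 163·a.
For a = 1, 2, 3, 4, 5, 6, 7, 8, 9, 10 the conclusion holds.
a = 11: 2^a = 2048 and 163·a = 1793, so 2048 > 1793.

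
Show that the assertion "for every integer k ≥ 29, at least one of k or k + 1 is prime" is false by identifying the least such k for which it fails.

For k = 29, 30, 31 the conclusion holds.
k = 32: 32 = 2 × 16; 33 = 3 × 11 — both composite.

k = 32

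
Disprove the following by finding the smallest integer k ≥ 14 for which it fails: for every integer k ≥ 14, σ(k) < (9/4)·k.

k = 24

A counterexample is any integer k ≥ 14 such that the claim fails; we check each in order.
For k = 14, 15, 16, 17, 18, 19, 20, 21, 22, 23 the conclusion holds.
k = 24: σ(24) = 60; 60 ≥ 54.
So k = 24 is the smallest counterexample.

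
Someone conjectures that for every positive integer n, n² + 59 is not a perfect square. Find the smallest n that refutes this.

Check each positive integer n in order until n² + 59 is a perfect square.
For n = 1, 2, 3, 4, …, 26, 27, 28 the conclusion holds.
n = 29: 29² + 59 = 900 = 30², a perfect square.

n = 29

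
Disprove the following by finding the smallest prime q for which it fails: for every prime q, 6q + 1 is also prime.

q = 19

For q = 2, 3, 5, 7, 11, 13, 17 the conclusion holds.
q = 19: 6q + 1 = 115 = 5 × 23, not prime.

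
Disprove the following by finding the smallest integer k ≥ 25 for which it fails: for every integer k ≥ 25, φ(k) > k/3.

Check each integer k ≥ 25 in order until the claim fails.
For k = 25, 26, 27, 28, 29 the conclusion holds.
k = 30: φ(30) = 8 and 30/3 = 10, so φ(30) ≤ 30/3.
Hence k = 30 is a counterexample.

k = 30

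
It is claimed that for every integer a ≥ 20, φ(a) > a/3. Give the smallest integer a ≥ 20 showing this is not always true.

The first 4 eligible values, up to a = 23, all satisfy the conclusion.
a = 24: φ(24) = 8 and 24/3 = 8, so φ(24) ≤ 24/3.
Thus a = 24 disproves the claim, and no smaller a works.

a = 24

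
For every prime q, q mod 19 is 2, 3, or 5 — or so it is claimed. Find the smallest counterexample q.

A counterexample is any prime q such that the claim fails; we check each in order.
q = 2: 2 mod 19 = 2.
q = 3: 3 mod 19 = 3.
q = 5: 5 mod 19 = 5.
q = 7: 7 mod 19 = 7 — not in {2, 3, 5}.

q = 7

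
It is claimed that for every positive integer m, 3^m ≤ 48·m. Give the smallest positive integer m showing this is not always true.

We need the least positive integer m for which 3^m > 48·m.
For m = 1, 2, 3, 4 the conclusion holds.
m = 5: 3^m = 243 and 48·m = 240, so 243 > 240.
Thus m = 5 disproves the claim, and no smaller m works.

m = 5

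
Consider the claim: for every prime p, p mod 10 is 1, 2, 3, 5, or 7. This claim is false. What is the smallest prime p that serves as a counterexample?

The first 7 eligible values, up to p = 17, all satisfy the conclusion.
p = 19: 19 mod 10 = 9 — not in {1, 2, 3, 5, 7}.
So p = 19 is the smallest counterexample.

p = 19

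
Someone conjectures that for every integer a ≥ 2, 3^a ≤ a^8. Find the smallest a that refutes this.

Check each integer a ≥ 2 in order until 3^a > a^8.
The first 21 eligible values, up to a = 22, all satisfy the conclusion.
a = 23: 3^a = 94143178827 and a^8 = 78310985281, so 94143178827 > 78310985281.

a = 23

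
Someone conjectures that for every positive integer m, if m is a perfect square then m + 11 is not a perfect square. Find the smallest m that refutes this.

We need the least positive integer m for which m is a perfect square but m + 11 is a perfect square.
m = 1: 1 + 11 = 12, not a perfect square.
m = 4: 4 + 11 = 15, not a perfect square.
m = 9: 9 + 11 = 20, not a perfect square.
m = 16: 16 + 11 = 27, not a perfect square.
m = 25: 25 = 5² and 25 + 11 = 36 = 6².
Thus m = 25 disproves the claim, and no smaller m works.

m = 25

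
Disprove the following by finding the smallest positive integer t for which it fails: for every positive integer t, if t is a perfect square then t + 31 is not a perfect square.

A counterexample is any positive integer t such that t is a perfect square but t + 31 is a perfect square; we check each in order.
The first 14 eligible values, up to t = 196, all satisfy the conclusion.
t = 225: 225 = 15² and 225 + 31 = 256 = 16².
Hence t = 225 is a counterexample.

t = 225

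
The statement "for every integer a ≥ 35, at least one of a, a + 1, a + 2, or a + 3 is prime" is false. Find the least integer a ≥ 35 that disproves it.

a = 48

We need the least integer a ≥ 35 for which a, a + 1, a + 2, a + 3 are all composite.
The first 13 eligible values, up to a = 47, all satisfy the conclusion.
a = 48: 48 = 2 × 24; 49 = 7 × 7; 50 = 2 × 25; 51 = 3 × 17 — all composite.
So a = 48 is the smallest counterexample.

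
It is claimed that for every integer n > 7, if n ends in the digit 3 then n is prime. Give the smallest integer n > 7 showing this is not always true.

Check each integer n > 7 in order until n ends in the digit 3 but n is not prime.
n = 13: 13 ends in 3 and is prime.
n = 23: 23 ends in 3 and is prime.
n = 33: 33 ends in 3; 33 = 3 × 11, composite.
Thus n = 33 disproves the claim, and no smaller n works.

n = 33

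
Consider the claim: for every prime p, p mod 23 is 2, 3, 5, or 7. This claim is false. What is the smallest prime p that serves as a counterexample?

The first 4 eligible values, up to p = 7, all satisfy the conclusion.
p = 11: 11 mod 23 = 11 — not in {2, 3, 5, 7}.
So p = 11 is the smallest counterexample.

p = 11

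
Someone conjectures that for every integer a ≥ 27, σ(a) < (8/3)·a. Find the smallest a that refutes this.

a = 60

The first 33 eligible values, up to a = 59, all satisfy the conclusion.
a = 60: σ(60) = 168; 168 ≥ 160.
Thus a = 60 disproves the claim, and no smaller a works.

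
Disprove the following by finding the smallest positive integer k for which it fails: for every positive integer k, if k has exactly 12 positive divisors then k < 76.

Check each positive integer k in order until k has exactly 12 positive divisors but the claim fails.
For k = 60, 72 the conclusion holds.
k = 84: τ(84) = 12; 84 ≥ 76.
Thus k = 84 disproves the claim, and no smaller k works.

k = 84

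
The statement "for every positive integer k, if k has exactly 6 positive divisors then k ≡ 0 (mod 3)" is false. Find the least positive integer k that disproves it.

k = 20

k = 12: τ(12) = 6; 12 ≡ 0 (mod 3).
k = 18: τ(18) = 6; 18 ≡ 0 (mod 3).
k = 20: τ(20) = 6; 20 ≡ 2 (mod 3).
So k = 20 is the smallest counterexample.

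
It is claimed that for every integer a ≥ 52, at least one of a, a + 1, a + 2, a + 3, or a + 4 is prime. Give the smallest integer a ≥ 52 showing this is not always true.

Check each integer a ≥ 52 in order until a, a + 1, a + 2, a + 3, a + 4 are all composite.
For a = 52, 53 the conclusion holds.
a = 54: 54 = 2 × 27; 55 = 5 × 11; 56 = 2 × 28; 57 = 3 × 19; 58 = 2 × 29 — all composite.
So a = 54 is the smallest counterexample.

a = 54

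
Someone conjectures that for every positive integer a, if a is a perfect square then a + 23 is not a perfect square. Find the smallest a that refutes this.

a = 121

For a = 1, 4, 9, 16, 25, 36, 49, 64, 81, 100 the conclusion holds.
a = 121: 121 = 11² and 121 + 23 = 144 = 12².
So a = 121 is the smallest counterexample.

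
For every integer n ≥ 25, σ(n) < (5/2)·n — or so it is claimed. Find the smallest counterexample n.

We need the least integer n ≥ 25 for which the claim fails.
For n = 25, 26, 27, 28, …, 33, 34, 35 the conclusion holds.
n = 36: σ(36) = 91; 91 ≥ 90.
Thus n = 36 disproves the claim, and no smaller n works.

n = 36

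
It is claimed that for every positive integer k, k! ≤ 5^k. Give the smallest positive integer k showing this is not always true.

k = 12

A counterexample is any positive integer k such that k! > 5^k; we check each in order.
For k = 1, 2, 3, 4, …, 9, 10, 11 the conclusion holds.
k = 12: k! = 479001600 and 5^k = 244140625, so 479001600 > 244140625.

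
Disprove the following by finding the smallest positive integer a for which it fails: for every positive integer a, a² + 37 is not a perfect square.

Check each positive integer a in order until a² + 37 is a perfect square.
For a = 1, 2, 3, 4, …, 15, 16, 17 the conclusion holds.
a = 18: 18² + 37 = 361 = 19², a perfect square.

a = 18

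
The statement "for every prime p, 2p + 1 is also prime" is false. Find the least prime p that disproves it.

p = 7

Check each prime p in order until 2p + 1 is not prime.
For p = 2, 3, 5 the conclusion holds.
p = 7: 2p + 1 = 15 = 3 × 5, not prime.
So p = 7 is the smallest counterexample.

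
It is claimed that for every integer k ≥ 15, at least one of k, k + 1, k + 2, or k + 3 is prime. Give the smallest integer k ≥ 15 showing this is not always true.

Check each integer k ≥ 15 in order until k, k + 1, k + 2, k + 3 are all composite.
For k = 15, 16, 17, 18, 19, 20, 21, 22, 23 the conclusion holds.
k = 24: 24 = 2 × 12; 25 = 5 × 5; 26 = 2 × 13; 27 = 3 × 9 — all composite.

k = 24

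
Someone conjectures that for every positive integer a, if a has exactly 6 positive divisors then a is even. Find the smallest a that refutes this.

For a = 12, 18, 20, 28, 32, 44 the conclusion holds.
a = 45: divisors of 45: 1, 3, 5, 9, 15, 45; 45 is odd.
So a = 45 is the smallest counterexample.

a = 45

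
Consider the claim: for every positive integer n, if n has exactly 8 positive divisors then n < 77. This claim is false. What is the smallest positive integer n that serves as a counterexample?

The first 8 eligible values, up to n = 70, all satisfy the conclusion.
n = 78: τ(78) = 8; 78 ≥ 77.
Thus n = 78 disproves the claim, and no smaller n works.

n = 78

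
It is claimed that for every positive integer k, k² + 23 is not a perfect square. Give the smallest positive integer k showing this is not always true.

k = 11

A counterexample is any positive integer k such that k² + 23 is a perfect square; we check each in order.
For k = 1, 2, 3, 4, 5, 6, 7, 8, 9, 10 the conclusion holds.
k = 11: 11² + 23 = 144 = 12², a perfect square.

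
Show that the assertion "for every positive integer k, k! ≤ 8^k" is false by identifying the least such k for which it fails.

k = 20

A counterexample is any positive integer k such that k! > 8^k; we check each in order.
For k = 1, 2, 3, 4, …, 17, 18, 19 the conclusion holds.
k = 20: k! = 2432902008176640000 and 8^k = 1152921504606846976, so 2432902008176640000 > 1152921504606846976.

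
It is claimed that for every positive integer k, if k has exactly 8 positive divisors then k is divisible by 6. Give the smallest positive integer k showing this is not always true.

k = 40

For k = 24, 30 the conclusion holds.
k = 40: τ(40) = 8; 40 mod 6 = 4.
So k = 40 is the smallest counterexample.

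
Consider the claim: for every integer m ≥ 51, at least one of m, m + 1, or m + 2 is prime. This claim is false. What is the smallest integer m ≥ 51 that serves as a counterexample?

m = 54

For m = 51, 52, 53 the conclusion holds.
m = 54: 54 = 2 × 27; 55 = 5 × 11; 56 = 2 × 28 — all composite.
Thus m = 54 disproves the claim, and no smaller m works.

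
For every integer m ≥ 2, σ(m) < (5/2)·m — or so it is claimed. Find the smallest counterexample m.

m = 24

Check each integer m ≥ 2 in order until the claim fails.
For m = 2, 3, 4, 5, …, 21, 22, 23 the conclusion holds.
m = 24: σ(24) = 60; 60 ≥ 60.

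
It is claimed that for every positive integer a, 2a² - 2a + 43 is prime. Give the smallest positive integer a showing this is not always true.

A counterexample is any positive integer a such that 2a² - 2a + 43 is not prime; we check each in order.
a = 1: 2a² - 2a + 43 = 43, prime.
a = 2: 2a² - 2a + 43 = 47, prime.
a = 3: 2a² - 2a + 43 = 55 = 5 × 11, composite.
So a = 3 is the smallest counterexample.

a = 3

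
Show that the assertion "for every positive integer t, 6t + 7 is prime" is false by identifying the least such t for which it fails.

t = 3

We need the least positive integer t for which 6t + 7 is not prime.
t = 1: 6t + 7 = 13, prime.
t = 2: 6t + 7 = 19, prime.
t = 3: 6t + 7 = 25 = 5 × 5, composite.
Thus t = 3 disproves the claim, and no smaller t works.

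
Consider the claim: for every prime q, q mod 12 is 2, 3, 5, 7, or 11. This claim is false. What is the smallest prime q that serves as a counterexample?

A counterexample is any prime q such that the claim fails; we check each in order.
For q = 2, 3, 5, 7, 11 the conclusion holds.
q = 13: 13 mod 12 = 1 — not in {2, 3, 5, 7, 11}.

q = 13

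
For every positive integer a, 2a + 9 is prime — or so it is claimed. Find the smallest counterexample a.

a = 3

A counterexample is any positive integer a such that 2a + 9 is not prime; we check each in order.
a = 1: 2a + 9 = 11, prime.
a = 2: 2a + 9 = 13, prime.
a = 3: 2a + 9 = 15 = 3 × 5, composite.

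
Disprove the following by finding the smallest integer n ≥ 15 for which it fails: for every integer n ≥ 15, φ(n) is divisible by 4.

n = 18

We need the least integer n ≥ 15 for which φ(n) is not divisible by 4.
n = 15: φ(15) = 8; 8 mod 4 = 0.
n = 16: φ(16) = 8; 8 mod 4 = 0.
n = 17: φ(17) = 16; 16 mod 4 = 0.
n = 18: φ(18) = 6; 6 mod 4 = 2.
So n = 18 is the smallest counterexample.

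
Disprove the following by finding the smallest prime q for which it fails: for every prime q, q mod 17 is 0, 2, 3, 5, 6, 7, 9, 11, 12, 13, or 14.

q = 59

For q = 2, 3, 5, 7, …, 43, 47, 53 the conclusion holds.
q = 59: 59 mod 17 = 8 — not in {0, 2, 3, 5, 6, 7, 9, 11, 12, 13, 14}.
Thus q = 59 disproves the claim, and no smaller q works.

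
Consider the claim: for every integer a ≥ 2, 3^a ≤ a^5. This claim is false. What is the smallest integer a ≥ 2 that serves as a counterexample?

a = 11

The first 9 eligible values, up to a = 10, all satisfy the conclusion.
a = 11: 3^a = 177147 and a^5 = 161051, so 177147 > 161051.
Thus a = 11 disproves the claim, and no smaller a works.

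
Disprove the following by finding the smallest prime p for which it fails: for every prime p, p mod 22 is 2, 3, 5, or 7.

p = 11

Check each prime p in order until the claim fails.
The first 4 eligible values, up to p = 7, all satisfy the conclusion.
p = 11: 11 mod 22 = 11 — not in {2, 3, 5, 7}.
So p = 11 is the smallest counterexample.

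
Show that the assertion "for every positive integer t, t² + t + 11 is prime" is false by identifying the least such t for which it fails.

t = 10

Check each positive integer t in order until t² + t + 11 is not prime.
For t = 1, 2, 3, 4, 5, 6, 7, 8, 9 the conclusion holds.
t = 10: t² + t + 11 = 121 = 11 × 11, composite.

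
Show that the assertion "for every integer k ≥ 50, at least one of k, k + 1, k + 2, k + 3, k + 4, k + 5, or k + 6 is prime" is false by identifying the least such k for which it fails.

We need the least integer k ≥ 50 for which k, k + 1, k + 2, k + 3, k + 4, k + 5, k + 6 are all composite.
For k = 50, 51, 52, 53, …, 87, 88, 89 the conclusion holds.
k = 90: 90 = 2 × 45; 91 = 7 × 13; 92 = 2 × 46; 93 = 3 × 31; 94 = 2 × 47; 95 = 5 × 19; 96 = 2 × 48 — all composite.

k = 90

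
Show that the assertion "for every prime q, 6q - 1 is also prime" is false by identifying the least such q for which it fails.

For q = 2, 3, 5, 7 the conclusion holds.
q = 11: 6q - 1 = 65 = 5 × 13, not prime.

q = 11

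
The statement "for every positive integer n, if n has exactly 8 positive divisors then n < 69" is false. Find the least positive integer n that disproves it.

n = 70

Check each positive integer n in order until n has exactly 8 positive divisors but the claim fails.
For n = 24, 30, 40, 42, 54, 56, 66 the conclusion holds.
n = 70: τ(70) = 8; 70 ≥ 69.
Thus n = 70 disproves the claim, and no smaller n works.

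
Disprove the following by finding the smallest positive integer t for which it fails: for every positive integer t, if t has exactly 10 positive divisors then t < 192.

t = 208

Check each positive integer t in order until t has exactly 10 positive divisors but the claim fails.
The first 5 eligible values, up to t = 176, all satisfy the conclusion.
t = 208: τ(208) = 10; 208 ≥ 192.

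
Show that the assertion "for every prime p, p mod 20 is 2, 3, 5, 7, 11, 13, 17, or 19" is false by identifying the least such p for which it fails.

Check each prime p in order until the claim fails.
For p = 2, 3, 5, 7, 11, 13, 17, 19, 23 the conclusion holds.
p = 29: 29 mod 20 = 9 — not in {2, 3, 5, 7, 11, 13, 17, 19}.
Thus p = 29 disproves the claim, and no smaller p works.

p = 29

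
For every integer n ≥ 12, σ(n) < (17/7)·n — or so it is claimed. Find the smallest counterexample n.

n = 24

A counterexample is any integer n ≥ 12 such that the claim fails; we check each in order.
For n = 12, 13, 14, 15, …, 21, 22, 23 the conclusion holds.
n = 24: σ(24) = 60; 60 ≥ 408/7.
So n = 24 is the smallest counterexample.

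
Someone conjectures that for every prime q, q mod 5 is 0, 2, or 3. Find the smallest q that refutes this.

For q = 2, 3, 5, 7 the conclusion holds.
q = 11: 11 mod 5 = 1 — not in {0, 2, 3}.
Hence q = 11 is a counterexample.

q = 11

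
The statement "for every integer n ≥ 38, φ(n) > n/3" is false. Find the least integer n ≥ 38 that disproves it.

Check each integer n ≥ 38 in order until the claim fails.
The first 4 eligible values, up to n = 41, all satisfy the conclusion.
n = 42: φ(42) = 12 and 42/3 = 14, so φ(42) ≤ 42/3.

n = 42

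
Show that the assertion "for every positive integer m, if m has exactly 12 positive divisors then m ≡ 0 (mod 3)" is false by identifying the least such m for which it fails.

Check each positive integer m in order until m has exactly 12 positive divisors but the claim fails.
m = 60: τ(60) = 12; 60 ≡ 0 (mod 3).
m = 72: τ(72) = 12; 72 ≡ 0 (mod 3).
m = 84: τ(84) = 12; 84 ≡ 0 (mod 3).
m = 90: τ(90) = 12; 90 ≡ 0 (mod 3).
m = 96: τ(96) = 12; 96 ≡ 0 (mod 3).
m = 108: τ(108) = 12; 108 ≡ 0 (mod 3).
m = 126: τ(126) = 12; 126 ≡ 0 (mod 3).
m = 132: τ(132) = 12; 132 ≡ 0 (mod 3).
m = 140: τ(140) = 12; 140 ≡ 2 (mod 3).

m = 140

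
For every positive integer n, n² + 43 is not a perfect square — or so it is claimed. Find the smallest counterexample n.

n = 21

The first 20 eligible values, up to n = 20, all satisfy the conclusion.
n = 21: 21² + 43 = 484 = 22², a perfect square.
So n = 21 is the smallest counterexample.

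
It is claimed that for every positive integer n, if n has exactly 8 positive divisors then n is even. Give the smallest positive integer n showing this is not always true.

A counterexample is any positive integer n such that n has exactly 8 positive divisors but n is odd; we check each in order.
For n = 24, 30, 40, 42, …, 88, 102, 104 the conclusion holds.
n = 105: divisors of 105: 1, 3, 5, 7, 15, 21, 35, 105; 105 is odd.
So n = 105 is the smallest counterexample.

n = 105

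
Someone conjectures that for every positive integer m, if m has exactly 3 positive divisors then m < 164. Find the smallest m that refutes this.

We need the least positive integer m for which m has exactly 3 positive divisors but the claim fails.
m = 4: τ(4) = 3; 4 < 164.
m = 9: τ(9) = 3; 9 < 164.
m = 25: τ(25) = 3; 25 < 164.
m = 49: τ(49) = 3; 49 < 164.
m = 121: τ(121) = 3; 121 < 164.
m = 169: τ(169) = 3; 169 ≥ 164.
So m = 169 is the smallest counterexample.

m = 169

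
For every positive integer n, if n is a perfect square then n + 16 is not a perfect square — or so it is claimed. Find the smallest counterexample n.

A counterexample is any positive integer n such that n is a perfect square but n + 16 is a perfect square; we check each in order.
n = 1: 1 + 16 = 17, not a perfect square.
n = 4: 4 + 16 = 20, not a perfect square.
n = 9: 9 = 3² and 9 + 16 = 25 = 5².
Hence n = 9 is a counterexample.

n = 9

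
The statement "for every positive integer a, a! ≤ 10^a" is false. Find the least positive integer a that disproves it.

a = 25

We need the least positive integer a for which a! > 10^a.
For a = 1, 2, 3, 4, …, 22, 23, 24 the conclusion holds.
a = 25: a! = 15511210043330985984000000 and 10^a = 10000000000000000000000000, so 15511210043330985984000000 > 10000000000000000000000000.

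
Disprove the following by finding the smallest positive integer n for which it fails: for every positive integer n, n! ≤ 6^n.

We need the least positive integer n for which n! > 6^n.
For n = 1, 2, 3, 4, …, 11, 12, 13 the conclusion holds.
n = 14: n! = 87178291200 and 6^n = 78364164096, so 87178291200 > 78364164096.
Hence n = 14 is a counterexample.

n = 14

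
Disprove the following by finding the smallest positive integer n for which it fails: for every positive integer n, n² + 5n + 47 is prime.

n = 38

We need the least positive integer n for which n² + 5n + 47 is not prime.
The first 37 eligible values, up to n = 37, all satisfy the conclusion.
n = 38: n² + 5n + 47 = 1681 = 41 × 41, composite.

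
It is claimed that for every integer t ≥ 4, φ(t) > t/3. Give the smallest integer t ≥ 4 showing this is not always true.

t = 6

A counterexample is any integer t ≥ 4 such that the claim fails; we check each in order.
t = 4: φ(4) = 2 and 4/3 = 4/3, so φ(4) > 4/3.
t = 5: φ(5) = 4 and 5/3 = 5/3, so φ(5) > 5/3.
t = 6: φ(6) = 2 and 6/3 = 2, so φ(6) ≤ 6/3.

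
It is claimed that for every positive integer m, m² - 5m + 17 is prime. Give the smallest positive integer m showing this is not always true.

We need the least positive integer m for which m² - 5m + 17 is not prime.
For m = 1, 2, 3, 4, …, 10, 11, 12 the conclusion holds.
m = 13: m² - 5m + 17 = 121 = 11 × 11, composite.
So m = 13 is the smallest counterexample.

m = 13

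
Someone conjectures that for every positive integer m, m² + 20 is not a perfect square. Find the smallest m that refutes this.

m = 1: 1² + 20 = 21, not a perfect square.
m = 2: 2² + 20 = 24, not a perfect square.
m = 3: 3² + 20 = 29, not a perfect square.
m = 4: 4² + 20 = 36 = 6², a perfect square.

m = 4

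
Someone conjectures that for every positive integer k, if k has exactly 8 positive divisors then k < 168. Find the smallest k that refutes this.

A counterexample is any positive integer k such that k has exactly 8 positive divisors but the claim fails; we check each in order.
For k = 24, 30, 40, 42, …, 152, 154, 165 the conclusion holds.
k = 170: τ(170) = 8; 170 ≥ 168.
Hence k = 170 is a counterexample.

k = 170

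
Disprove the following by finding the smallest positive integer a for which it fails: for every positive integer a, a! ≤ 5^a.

A counterexample is any positive integer a such that a! > 5^a; we check each in order.
For a = 1, 2, 3, 4, …, 9, 10, 11 the conclusion holds.
a = 12: a! = 479001600 and 5^a = 244140625, so 479001600 > 244140625.

a = 12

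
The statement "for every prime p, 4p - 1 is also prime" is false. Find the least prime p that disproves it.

p = 7

p = 2: 4p - 1 = 7, prime.
p = 3: 4p - 1 = 11, prime.
p = 5: 4p - 1 = 19, prime.
p = 7: 4p - 1 = 27 = 3 × 9, not prime.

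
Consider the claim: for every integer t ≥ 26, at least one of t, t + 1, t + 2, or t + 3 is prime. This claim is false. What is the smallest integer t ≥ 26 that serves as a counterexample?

A counterexample is any integer t ≥ 26 such that t, t + 1, t + 2, t + 3 are all composite; we check each in order.
The first 6 eligible values, up to t = 31, all satisfy the conclusion.
t = 32: 32 = 2 × 16; 33 = 3 × 11; 34 = 2 × 17; 35 = 5 × 7 — all composite.

t = 32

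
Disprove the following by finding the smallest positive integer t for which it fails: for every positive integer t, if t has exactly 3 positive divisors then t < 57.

t = 121

t = 4: τ(4) = 3; 4 < 57.
t = 9: τ(9) = 3; 9 < 57.
t = 25: τ(25) = 3; 25 < 57.
t = 49: τ(49) = 3; 49 < 57.
t = 121: τ(121) = 3; 121 ≥ 57.
Thus t = 121 disproves the claim, and no smaller t works.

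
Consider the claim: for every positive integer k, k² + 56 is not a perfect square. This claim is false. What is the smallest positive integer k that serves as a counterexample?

A counterexample is any positive integer k such that k² + 56 is a perfect square; we check each in order.
k = 1: 1² + 56 = 57, not a perfect square.
k = 2: 2² + 56 = 60, not a perfect square.
k = 3: 3² + 56 = 65, not a perfect square.
k = 4: 4² + 56 = 72, not a perfect square.
k = 5: 5² + 56 = 81 = 9², a perfect square.
So k = 5 is the smallest counterexample.

k = 5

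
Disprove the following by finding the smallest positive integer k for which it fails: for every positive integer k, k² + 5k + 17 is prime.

The first 7 eligible values, up to k = 7, all satisfy the conclusion.
k = 8: k² + 5k + 17 = 121 = 11 × 11, composite.

k = 8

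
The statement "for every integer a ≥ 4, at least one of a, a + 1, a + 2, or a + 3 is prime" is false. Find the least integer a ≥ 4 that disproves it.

Check each integer a ≥ 4 in order until a, a + 1, a + 2, a + 3 are all composite.
The first 20 eligible values, up to a = 23, all satisfy the conclusion.
a = 24: 24 = 2 × 12; 25 = 5 × 5; 26 = 2 × 13; 27 = 3 × 9 — all composite.
Hence a = 24 is a counterexample.

a = 24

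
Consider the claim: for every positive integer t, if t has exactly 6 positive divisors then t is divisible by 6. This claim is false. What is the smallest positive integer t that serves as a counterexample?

t = 20

For t = 12, 18 the conclusion holds.
t = 20: τ(20) = 6; 20 mod 6 = 2.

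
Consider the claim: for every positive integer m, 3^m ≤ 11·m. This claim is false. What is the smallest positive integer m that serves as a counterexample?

m = 4

Check each positive integer m in order until 3^m > 11·m.
For m = 1, 2, 3 the conclusion holds.
m = 4: 3^m = 81 and 11·m = 44, so 81 > 44.
Hence m = 4 is a counterexample.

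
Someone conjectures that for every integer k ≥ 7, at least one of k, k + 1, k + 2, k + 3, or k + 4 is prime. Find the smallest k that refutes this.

k = 24

We need the least integer k ≥ 7 for which k, k + 1, k + 2, k + 3, k + 4 are all composite.
For k = 7, 8, 9, 10, …, 21, 22, 23 the conclusion holds.
k = 24: 24 = 2 × 12; 25 = 5 × 5; 26 = 2 × 13; 27 = 3 × 9; 28 = 2 × 14 — all composite.
So k = 24 is the smallest counterexample.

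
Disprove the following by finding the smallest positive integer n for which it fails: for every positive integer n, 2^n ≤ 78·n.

n = 10

A counterexample is any positive integer n such that 2^n > 78·n; we check each in order.
For n = 1, 2, 3, 4, 5, 6, 7, 8, 9 the conclusion holds.
n = 10: 2^n = 1024 and 78·n = 780, so 1024 > 780.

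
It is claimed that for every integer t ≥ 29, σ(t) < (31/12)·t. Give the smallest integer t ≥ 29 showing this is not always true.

t = 48

We need the least integer t ≥ 29 for which the claim fails.
The first 19 eligible values, up to t = 47, all satisfy the conclusion.
t = 48: σ(48) = 124; 124 ≥ 124.
Thus t = 48 disproves the claim, and no smaller t works.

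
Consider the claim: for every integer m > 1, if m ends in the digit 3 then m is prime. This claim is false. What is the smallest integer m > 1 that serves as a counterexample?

For m = 3, 13, 23 the conclusion holds.
m = 33: 33 ends in 3; 33 = 3 × 11, composite.

m = 33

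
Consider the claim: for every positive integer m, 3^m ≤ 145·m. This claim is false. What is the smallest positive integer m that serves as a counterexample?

m = 7

Check each positive integer m in order until 3^m > 145·m.
For m = 1, 2, 3, 4, 5, 6 the conclusion holds.
m = 7: 3^m = 2187 and 145·m = 1015, so 2187 > 1015.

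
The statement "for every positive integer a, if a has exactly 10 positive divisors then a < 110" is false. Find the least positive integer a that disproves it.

We need the least positive integer a for which a has exactly 10 positive divisors but the claim fails.
a = 48: τ(48) = 10; 48 < 110.
a = 80: τ(80) = 10; 80 < 110.
a = 112: τ(112) = 10; 112 ≥ 110.
Hence a = 112 is a counterexample.

a = 112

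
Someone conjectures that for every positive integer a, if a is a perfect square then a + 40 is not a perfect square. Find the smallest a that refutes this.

a = 9

a = 1: 1 + 40 = 41, not a perfect square.
a = 4: 4 + 40 = 44, not a perfect square.
a = 9: 9 = 3² and 9 + 40 = 49 = 7².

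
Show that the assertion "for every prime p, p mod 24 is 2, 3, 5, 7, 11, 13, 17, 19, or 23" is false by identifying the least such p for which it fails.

A counterexample is any prime p such that the claim fails; we check each in order.
The first 20 eligible values, up to p = 71, all satisfy the conclusion.
p = 73: 73 mod 24 = 1 — not in {2, 3, 5, 7, 11, 13, 17, 19, 23}.
Thus p = 73 disproves the claim, and no smaller p works.

p = 73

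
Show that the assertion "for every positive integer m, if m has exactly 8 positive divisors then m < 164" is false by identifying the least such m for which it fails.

m = 165

Check each positive integer m in order until m has exactly 8 positive divisors but the claim fails.
For m = 24, 30, 40, 42, …, 138, 152, 154 the conclusion holds.
m = 165: τ(165) = 8; 165 ≥ 164.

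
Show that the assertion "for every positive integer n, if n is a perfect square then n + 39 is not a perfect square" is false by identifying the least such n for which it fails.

Check each positive integer n in order until n is a perfect square but n + 39 is a perfect square.
For n = 1, 4, 9, 16 the conclusion holds.
n = 25: 25 = 5² and 25 + 39 = 64 = 8².
So n = 25 is the smallest counterexample.

n = 25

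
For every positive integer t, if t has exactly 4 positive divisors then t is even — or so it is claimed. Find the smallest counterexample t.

t = 15

We need the least positive integer t for which t has exactly 4 positive divisors but t is odd.
t = 6: divisors of 6: 1, 2, 3, 6; 6 is even.
t = 8: divisors of 8: 1, 2, 4, 8; 8 is even.
t = 10: divisors of 10: 1, 2, 5, 10; 10 is even.
t = 14: divisors of 14: 1, 2, 7, 14; 14 is even.
t = 15: divisors of 15: 1, 3, 5, 15; 15 is odd.
Hence t = 15 is a counterexample.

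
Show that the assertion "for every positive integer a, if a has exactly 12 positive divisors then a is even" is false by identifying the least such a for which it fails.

The first 24 eligible values, up to a = 308, all satisfy the conclusion.
a = 315: divisors of 315: 12 divisors; 315 is odd.

a = 315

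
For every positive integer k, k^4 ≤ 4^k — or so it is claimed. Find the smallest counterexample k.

Check each positive integer k in order until k^4 > 4^k.
k = 1: k^4 = 1 and 4^k = 4, so 1 ≤ 4.
k = 2: k^4 = 16 and 4^k = 16, so 16 ≤ 16.
k = 3: k^4 = 81 and 4^k = 64, so 81 > 64.
So k = 3 is the smallest counterexample.

k = 3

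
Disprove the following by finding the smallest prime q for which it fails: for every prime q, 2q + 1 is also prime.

Check each prime q in order until 2q + 1 is not prime.
For q = 2, 3, 5 the conclusion holds.
q = 7: 2q + 1 = 15 = 3 × 5, not prime.
So q = 7 is the smallest counterexample.

q = 7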